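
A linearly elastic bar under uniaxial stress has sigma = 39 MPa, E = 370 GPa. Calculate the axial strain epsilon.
Model: a linearly elastic bar under uniaxial stress, so epsilon = sigma / E.
Convert to SI units:
  sigma = 39 MPa = 3.9 × 10⁷ Pa
  E = 370 GPa = 3.7 × 10¹¹ Pa
Substitute:
  epsilon = (3.9 × 10⁷) / (3.7 × 10¹¹)
  epsilon = 0.0001054
Final answer: epsilon = 0.0001054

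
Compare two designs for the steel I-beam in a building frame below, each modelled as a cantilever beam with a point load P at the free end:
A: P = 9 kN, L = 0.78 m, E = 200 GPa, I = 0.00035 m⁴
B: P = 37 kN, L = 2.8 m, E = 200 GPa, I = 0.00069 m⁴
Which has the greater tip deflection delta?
Model: a cantilever beam with a point load P at the free end, so delta = (P·L^3) / (3·E·I) (SI units).
  A: delta = (9000 × 0.78^3) / (3 × (2 × 10¹¹) × 0.00035) = 2.034 × 10⁻⁵ m = 0.02034 mm
  B: delta = (37000 × 2.8^3) / (3 × (2 × 10¹¹) × 0.00069) = 0.001962 m = 1.962 mm
1.962 mm > 0.02034 mm, so B is larger.
Final answer: B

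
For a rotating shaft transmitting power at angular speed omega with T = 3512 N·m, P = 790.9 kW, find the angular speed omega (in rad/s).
Model: a rotating shaft transmitting power at angular speed omega, so P = T·omega.
Solve for omega: omega = P / T.
Convert to SI units:
  P = 790.9 kW = 790900 W
Substitute:
  omega = 790900 / 3512
  omega = 225.2 rad/s
Final answer: omega = 225.2 rad/s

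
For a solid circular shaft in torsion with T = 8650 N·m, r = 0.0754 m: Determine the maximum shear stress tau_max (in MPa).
Model: a solid circular shaft in torsion, so tau_max = (2·T) / (π·r^3).
Substitute:
  tau_max = (2 × 8650) / (π × 0.0754^3)
  tau_max = 1.285 × 10⁷ Pa
Convert: tau_max = 1.285 × 10⁷ Pa = 12.85 MPa
Final answer: tau_max = 12.85 MPa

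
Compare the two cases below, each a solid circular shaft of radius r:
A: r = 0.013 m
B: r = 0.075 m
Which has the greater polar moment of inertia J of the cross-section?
Model: a solid circular shaft of radius r, so J = (π·r^4) / 2 (SI units).
  A: J = (π × 0.013^4) / 2 = 4.486 × 10⁻⁸ m⁴
  B: J = (π × 0.075^4) / 2 = 4.97 × 10⁻⁵ m⁴
4.97 × 10⁻⁵ m⁴ > 4.486 × 10⁻⁸ m⁴, so B is larger.
Final answer: B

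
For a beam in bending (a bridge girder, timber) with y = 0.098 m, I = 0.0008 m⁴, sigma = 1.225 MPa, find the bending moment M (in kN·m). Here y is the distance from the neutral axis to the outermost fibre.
Model: a beam in bending, so sigma = (M·y) / I.
Solve for M: M = (sigma·I) / y.
Convert to SI units:
  sigma = 1.225 MPa = 1.225 × 10⁶ Pa
Substitute:
  M = ((1.225 × 10⁶) × 0.0008) / 0.098
  M = 10000 N·m
Convert: M = 10000 N·m = 10 kN·m
Final answer: M = 10 kN·m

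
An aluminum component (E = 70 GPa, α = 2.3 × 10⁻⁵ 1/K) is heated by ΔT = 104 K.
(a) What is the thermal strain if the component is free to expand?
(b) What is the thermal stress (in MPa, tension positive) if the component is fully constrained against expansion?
(a) Free thermal strain ε_th = α·ΔT = (2.3 × 10⁻⁵) × 104 = 0.002392
(b) Fully constrained, the expansion is suppressed, so σ = -E·α·ΔT. Convert E = 70 GPa = 7 × 10¹⁰ Pa.
  σ = -(7 × 10¹⁰) × (2.3 × 10⁻⁵) × 104 = -1.674 × 10⁸ Pa = -167.4 MPa (compressive)
Final answer: (a) ε_th = 0.002392, (b) σ = -167.4 MPa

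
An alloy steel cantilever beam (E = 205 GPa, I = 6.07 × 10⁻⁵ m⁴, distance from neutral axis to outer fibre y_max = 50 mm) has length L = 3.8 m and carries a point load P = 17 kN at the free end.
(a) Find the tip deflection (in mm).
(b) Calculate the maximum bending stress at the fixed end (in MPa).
(a) Tip deflection of a cantilever with an end point load: δ = P·L^3 / (3·E·I). Convert P = 17 kN = 17000 N, E = 205 GPa = 2.05 × 10¹¹ Pa.
  δ = (17000 × 3.8^3) / (3 × (2.05 × 10¹¹) × (6.07 × 10⁻⁵)) = 0.02499 m = 24.99 mm
(b) Maximum bending moment at the fixed end: M = P·L = 17000 × 3.8 = 64600 N·m. Convert y_max = 50 mm = 0.05 m.
  σ = M·y_max / I = (64600 × 0.05) / (6.07 × 10⁻⁵) = 5.321 × 10⁷ Pa = 53.21 MPa
Final answer: (a) δ = 24.99 mm, (b) σ = 53.21 MPa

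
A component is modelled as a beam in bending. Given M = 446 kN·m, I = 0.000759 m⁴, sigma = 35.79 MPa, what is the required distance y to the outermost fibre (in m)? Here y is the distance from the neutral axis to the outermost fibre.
Model: a beam in bending, so sigma = (M·y) / I.
Solve for y: y = (sigma·I) / M.
Convert to SI units:
  M = 446 kN·m = 446000 N·m
  sigma = 35.79 MPa = 3.579 × 10⁷ Pa
Substitute:
  y = ((3.579 × 10⁷) × 0.000759) / 446000
  y = 0.06091 m
Final answer: y = 0.06091 m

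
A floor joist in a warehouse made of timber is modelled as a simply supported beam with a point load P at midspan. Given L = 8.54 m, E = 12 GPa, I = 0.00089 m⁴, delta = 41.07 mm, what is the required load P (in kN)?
Model: a simply supported beam with a point load P at midspan, so delta = (P·L^3) / (48·E·I).
Solve for P: P = (48·delta·E·I) / L^3.
Convert to SI units:
  E = 12 GPa = 1.2 × 10¹⁰ Pa
  delta = 41.07 mm = 0.04107 m
Substitute:
  P = (48 × 0.04107 × (1.2 × 10¹⁰) × 0.00089) / 8.54^3
  P = 33800 N
Convert: P = 33800 N = 33.8 kN
Final answer: P = 33.8 kN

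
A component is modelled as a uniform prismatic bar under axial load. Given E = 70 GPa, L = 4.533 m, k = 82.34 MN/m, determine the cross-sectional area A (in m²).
Model: a uniform prismatic bar under axial load, so k = (A·E) / L.
Solve for A: A = (k·L) / E.
Convert to SI units:
  E = 70 GPa = 7 × 10¹⁰ Pa
  k = 82.34 MN/m = 8.234 × 10⁷ N/m
Substitute:
  A = ((8.234 × 10⁷) × 4.533) / (7 × 10¹⁰)
  A = 0.005332 m²
Final answer: A = 0.005332 m²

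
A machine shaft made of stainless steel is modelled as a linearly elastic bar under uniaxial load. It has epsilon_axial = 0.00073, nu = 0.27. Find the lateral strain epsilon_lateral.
Model: a linearly elastic bar under uniaxial load, so epsilon_lateral = -nu·epsilon_axial.
Substitute:
  epsilon_lateral = -(0.27 × 0.00073)
  epsilon_lateral = -0.0001971
Final answer: epsilon_lateral = -0.0001971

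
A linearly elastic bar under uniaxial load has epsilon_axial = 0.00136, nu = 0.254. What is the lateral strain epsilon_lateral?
Model: a linearly elastic bar under uniaxial load, so epsilon_lateral = -nu·epsilon_axial.
Substitute:
  epsilon_lateral = -(0.254 × 0.00136)
  epsilon_lateral = -0.0003454
Final answer: epsilon_lateral = -0.0003454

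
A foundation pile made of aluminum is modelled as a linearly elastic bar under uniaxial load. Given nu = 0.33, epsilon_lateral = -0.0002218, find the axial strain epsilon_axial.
Model: a linearly elastic bar under uniaxial load, so epsilon_lateral = -nu·epsilon_axial.
Solve for epsilon_axial: epsilon_axial = -epsilon_lateral / nu.
Substitute:
  epsilon_axial = -(-0.0002218) / 0.33
  epsilon_axial = 0.0006721
Final answer: epsilon_axial = 0.0006721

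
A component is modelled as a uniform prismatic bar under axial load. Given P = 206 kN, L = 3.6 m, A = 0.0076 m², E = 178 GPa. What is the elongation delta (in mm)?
Model: a uniform prismatic bar under axial load, so delta = (P·L) / (A·E).
Convert to SI units:
  P = 206 kN = 206000 N
  E = 178 GPa = 1.78 × 10¹¹ Pa
Substitute:
  delta = (206000 × 3.6) / (0.0076 × (1.78 × 10¹¹))
  delta = 0.0005482 m
Convert: delta = 0.0005482 m = 0.5482 mm
Final answer: delta = 0.5482 mm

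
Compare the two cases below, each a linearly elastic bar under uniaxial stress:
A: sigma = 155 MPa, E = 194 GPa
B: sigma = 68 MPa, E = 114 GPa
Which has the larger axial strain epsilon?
Model: a linearly elastic bar under uniaxial stress, so epsilon = sigma / E (SI units).
  A: epsilon = (1.55 × 10⁸) / (1.94 × 10¹¹) = 0.000799
  B: epsilon = (6.8 × 10⁷) / (1.14 × 10¹¹) = 0.0005965
0.000799 > 0.0005965, so A is larger.
Final answer: A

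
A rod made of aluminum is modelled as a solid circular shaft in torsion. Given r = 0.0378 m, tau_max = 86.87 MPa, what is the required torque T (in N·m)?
Model: a solid circular shaft in torsion, so tau_max = (2·T) / (π·r^3).
Solve for T: T = (π·tau_max·r^3) / 2.
Convert to SI units:
  tau_max = 86.87 MPa = 8.687 × 10⁷ Pa
Substitute:
  T = (π × (8.687 × 10⁷) × 0.0378^3) / 2
  T = 7370 N·m
Final answer: T = 7370 N·m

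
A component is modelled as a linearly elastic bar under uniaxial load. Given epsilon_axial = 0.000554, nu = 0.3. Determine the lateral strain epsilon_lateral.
Model: a linearly elastic bar under uniaxial load, so epsilon_lateral = -nu·epsilon_axial.
Substitute:
  epsilon_lateral = -(0.3 × 0.000554)
  epsilon_lateral = -0.0001662
Final answer: epsilon_lateral = -0.0001662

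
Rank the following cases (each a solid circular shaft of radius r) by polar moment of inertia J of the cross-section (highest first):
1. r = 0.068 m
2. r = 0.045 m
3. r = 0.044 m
Model: a solid circular shaft of radius r, so J = (π·r^4) / 2 (SI units).
  Case 1: J = (π × 0.068^4) / 2 = 3.359 × 10⁻⁵ m⁴
  Case 2: J = (π × 0.045^4) / 2 = 6.441 × 10⁻⁶ m⁴
  Case 3: J = (π × 0.044^4) / 2 = 5.887 × 10⁻⁶ m⁴
Ordering: 3.359 × 10⁻⁵ m⁴ (case 1) > 6.441 × 10⁻⁶ m⁴ (case 2) > 5.887 × 10⁻⁶ m⁴ (case 3)
Final answer: 1, 2, 3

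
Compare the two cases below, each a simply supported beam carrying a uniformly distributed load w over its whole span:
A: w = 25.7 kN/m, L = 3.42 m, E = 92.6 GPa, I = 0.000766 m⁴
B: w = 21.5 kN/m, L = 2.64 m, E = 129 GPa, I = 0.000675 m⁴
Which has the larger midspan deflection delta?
Model: a simply supported beam carrying a uniformly distributed load w over its whole span, so delta = (5·w·L^4) / (384·E·I) (SI units).
  A: delta = (5 × 25700 × 3.42^4) / (384 × (9.26 × 10¹⁰) × 0.000766) = 0.0006454 m = 0.6454 mm
  B: delta = (5 × 21500 × 2.64^4) / (384 × (1.29 × 10¹¹) × 0.000675) = 0.0001562 m = 0.1562 mm
0.6454 mm > 0.1562 mm, so A is larger.
Final answer: A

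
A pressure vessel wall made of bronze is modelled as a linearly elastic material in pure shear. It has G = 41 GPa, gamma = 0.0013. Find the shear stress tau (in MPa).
Model: a linearly elastic material in pure shear, so tau = G·gamma.
Convert to SI units:
  G = 41 GPa = 4.1 × 10¹⁰ Pa
Substitute:
  tau = (4.1 × 10¹⁰) × 0.0013
  tau = 5.33 × 10⁷ Pa
Convert: tau = 5.33 × 10⁷ Pa = 53.3 MPa
Final answer: tau = 53.3 MPa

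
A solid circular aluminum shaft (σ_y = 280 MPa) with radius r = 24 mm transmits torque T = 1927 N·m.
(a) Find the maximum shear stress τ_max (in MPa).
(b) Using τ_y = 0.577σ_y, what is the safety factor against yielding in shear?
(a) For a solid circular shaft, τ_max = T·r/J with J = π·r^4/2, i.e. τ_max = 2·T / (π·r^3). Convert r = 24 mm = 0.024 m.
  τ_max = (2 × 1927) / (π × 0.024^3) = 8.874 × 10⁷ Pa = 88.74 MPa
(b) τ_y = 0.577 × 280 = 161.56 MPa
  SF = τ_y/τ_max = 161.56 / 88.74 = 1.821
Final answer: (a) τ_max = 88.74 MPa, (b) SF = 1.821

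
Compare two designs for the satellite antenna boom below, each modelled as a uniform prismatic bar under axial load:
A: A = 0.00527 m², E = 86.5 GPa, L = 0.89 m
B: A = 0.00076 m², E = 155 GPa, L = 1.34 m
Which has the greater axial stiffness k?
Model: a uniform prismatic bar under axial load, so k = (A·E) / L (SI units).
  A: k = (0.00527 × (8.65 × 10¹⁰)) / 0.89 = 5.122 × 10⁸ N/m = 512.2 MN/m
  B: k = (0.00076 × (1.55 × 10¹¹)) / 1.34 = 8.791 × 10⁷ N/m = 87.91 MN/m
512.2 MN/m > 87.91 MN/m, so A is larger.
Final answer: A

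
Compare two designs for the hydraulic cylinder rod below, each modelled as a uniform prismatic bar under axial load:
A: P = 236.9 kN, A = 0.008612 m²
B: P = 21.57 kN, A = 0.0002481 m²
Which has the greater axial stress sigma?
Model: a uniform prismatic bar under axial load, so sigma = P / A (SI units).
  A: sigma = 236900 / 0.008612 = 2.751 × 10⁷ Pa = 27.51 MPa
  B: sigma = 21570 / 0.0002481 = 8.694 × 10⁷ Pa = 86.94 MPa
86.94 MPa > 27.51 MPa, so B is larger.
Final answer: B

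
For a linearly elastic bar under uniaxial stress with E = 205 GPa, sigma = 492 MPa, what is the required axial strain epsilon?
Model: a linearly elastic bar under uniaxial stress, so sigma = E·epsilon.
Solve for epsilon: epsilon = sigma / E.
Convert to SI units:
  E = 205 GPa = 2.05 × 10¹¹ Pa
  sigma = 492 MPa = 4.92 × 10⁸ Pa
Substitute:
  epsilon = (4.92 × 10⁸) / (2.05 × 10¹¹)
  epsilon = 0.0024
Final answer: epsilon = 0.0024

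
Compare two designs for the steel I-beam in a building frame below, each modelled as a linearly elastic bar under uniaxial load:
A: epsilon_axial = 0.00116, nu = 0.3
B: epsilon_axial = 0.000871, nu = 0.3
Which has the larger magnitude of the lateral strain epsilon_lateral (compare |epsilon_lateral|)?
Model: a linearly elastic bar under uniaxial load, so epsilon_lateral = -nu·epsilon_axial (SI units).
  A: epsilon_lateral = -(0.3 × 0.00116) = -0.000348
  B: epsilon_lateral = -(0.3 × 0.000871) = -0.0002613
|epsilon_lateral|: A = 0.000348, B = 0.0002613, so A is larger in magnitude.
Final answer: A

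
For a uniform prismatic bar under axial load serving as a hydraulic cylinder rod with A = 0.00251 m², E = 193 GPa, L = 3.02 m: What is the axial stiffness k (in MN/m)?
Model: a uniform prismatic bar under axial load, so k = (A·E) / L.
Convert to SI units:
  E = 193 GPa = 1.93 × 10¹¹ Pa
Substitute:
  k = (0.00251 × (1.93 × 10¹¹)) / 3.02
  k = 1.604 × 10⁸ N/m
Convert: k = 1.604 × 10⁸ N/m = 160.4 MN/m
Final answer: k = 160.4 MN/m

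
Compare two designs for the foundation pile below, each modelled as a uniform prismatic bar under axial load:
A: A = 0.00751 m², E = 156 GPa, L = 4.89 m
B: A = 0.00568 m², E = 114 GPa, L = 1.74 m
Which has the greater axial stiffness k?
Model: a uniform prismatic bar under axial load, so k = (A·E) / L (SI units).
  A: k = (0.00751 × (1.56 × 10¹¹)) / 4.89 = 2.396 × 10⁸ N/m = 239.6 MN/m
  B: k = (0.00568 × (1.14 × 10¹¹)) / 1.74 = 3.721 × 10⁸ N/m = 372.1 MN/m
372.1 MN/m > 239.6 MN/m, so B is larger.
Final answer: B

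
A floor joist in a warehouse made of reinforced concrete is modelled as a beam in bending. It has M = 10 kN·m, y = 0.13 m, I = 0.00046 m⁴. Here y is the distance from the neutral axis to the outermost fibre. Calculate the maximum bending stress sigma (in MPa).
Model: a beam in bending, so sigma = (M·y) / I.
Convert to SI units:
  M = 10 kN·m = 10000 N·m
Substitute:
  sigma = (10000 × 0.13) / 0.00046
  sigma = 2.826 × 10⁶ Pa
Convert: sigma = 2.826 × 10⁶ Pa = 2.826 MPa
Final answer: sigma = 2.826 MPa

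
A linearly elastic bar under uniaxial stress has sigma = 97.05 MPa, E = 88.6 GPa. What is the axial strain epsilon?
Model: a linearly elastic bar under uniaxial stress, so epsilon = sigma / E.
Convert to SI units:
  sigma = 97.05 MPa = 9.705 × 10⁷ Pa
  E = 88.6 GPa = 8.86 × 10¹⁰ Pa
Substitute:
  epsilon = (9.705 × 10⁷) / (8.86 × 10¹⁰)
  epsilon = 0.001095
Final answer: epsilon = 0.001095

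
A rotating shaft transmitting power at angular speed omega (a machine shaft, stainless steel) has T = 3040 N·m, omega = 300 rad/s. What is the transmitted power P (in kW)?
Model: a rotating shaft transmitting power at angular speed omega, so P = T·omega.
Substitute:
  P = 3040 × 300
  P = 912000 W
Convert: P = 912000 W = 912 kW
Final answer: P = 912 kW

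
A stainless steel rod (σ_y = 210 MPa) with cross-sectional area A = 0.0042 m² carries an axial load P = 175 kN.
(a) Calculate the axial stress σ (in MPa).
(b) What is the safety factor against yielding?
(a) Axial stress σ = P/A. Convert P = 175 kN = 175000 N.
  σ = 175000 / 0.0042 = 4.167 × 10⁷ Pa = 41.67 MPa
(b) Safety factor SF = σ_y/σ = 210 / 41.67 = 5.04
Final answer: (a) σ = 41.67 MPa, (b) SF = 5.04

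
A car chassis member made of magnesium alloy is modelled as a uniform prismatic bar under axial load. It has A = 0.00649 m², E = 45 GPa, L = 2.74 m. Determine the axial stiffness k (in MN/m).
Model: a uniform prismatic bar under axial load, so k = (A·E) / L.
Convert to SI units:
  E = 45 GPa = 4.5 × 10¹⁰ Pa
Substitute:
  k = (0.00649 × (4.5 × 10¹⁰)) / 2.74
  k = 1.066 × 10⁸ N/m
Convert: k = 1.066 × 10⁸ N/m = 106.6 MN/m
Final answer: k = 106.6 MN/m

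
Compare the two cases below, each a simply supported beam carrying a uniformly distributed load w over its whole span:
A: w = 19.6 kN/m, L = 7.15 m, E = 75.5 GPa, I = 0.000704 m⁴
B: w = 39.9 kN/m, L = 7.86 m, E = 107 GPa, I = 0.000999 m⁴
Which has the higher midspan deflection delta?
Model: a simply supported beam carrying a uniformly distributed load w over its whole span, so delta = (5·w·L^4) / (384·E·I) (SI units).
  A: delta = (5 × 19600 × 7.15^4) / (384 × (7.55 × 10¹⁰) × 0.000704) = 0.01255 m = 12.55 mm
  B: delta = (5 × 39900 × 7.86^4) / (384 × (1.07 × 10¹¹) × 0.000999) = 0.01855 m = 18.55 mm
18.55 mm > 12.55 mm, so B is larger.
Final answer: B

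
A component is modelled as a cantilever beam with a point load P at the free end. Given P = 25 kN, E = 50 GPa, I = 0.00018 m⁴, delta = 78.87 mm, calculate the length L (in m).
Model: a cantilever beam with a point load P at the free end, so delta = (P·L^3) / (3·E·I).
Solve for L: L = ((3·delta·E·I) / P)^(1/3).
Convert to SI units:
  P = 25 kN = 25000 N
  E = 50 GPa = 5 × 10¹⁰ Pa
  delta = 78.87 mm = 0.07887 m
Substitute:
  L = ((3 × 0.07887 × (5 × 10¹⁰) × 0.00018) / 25000)^(1/3)
  L = 4.4 m
Final answer: L = 4.4 m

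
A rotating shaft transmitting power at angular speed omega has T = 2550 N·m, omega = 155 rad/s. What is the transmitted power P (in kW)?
Model: a rotating shaft transmitting power at angular speed omega, so P = T·omega.
Substitute:
  P = 2550 × 155
  P = 395200 W
Convert: P = 395200 W = 395.2 kW
Final answer: P = 395.2 kW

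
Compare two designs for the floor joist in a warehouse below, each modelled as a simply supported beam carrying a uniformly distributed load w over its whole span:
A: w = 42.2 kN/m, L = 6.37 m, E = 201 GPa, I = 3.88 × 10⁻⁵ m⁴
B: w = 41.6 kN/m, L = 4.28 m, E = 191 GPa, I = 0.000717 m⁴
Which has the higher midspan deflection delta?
Model: a simply supported beam carrying a uniformly distributed load w over its whole span, so delta = (5·w·L^4) / (384·E·I) (SI units).
  A: delta = (5 × 42200 × 6.37^4) / (384 × (2.01 × 10¹¹) × (3.88 × 10⁻⁵)) = 0.116 m = 116 mm
  B: delta = (5 × 41600 × 4.28^4) / (384 × (1.91 × 10¹¹) × 0.000717) = 0.001327 m = 1.327 mm
116 mm > 1.327 mm, so A is larger.
Final answer: A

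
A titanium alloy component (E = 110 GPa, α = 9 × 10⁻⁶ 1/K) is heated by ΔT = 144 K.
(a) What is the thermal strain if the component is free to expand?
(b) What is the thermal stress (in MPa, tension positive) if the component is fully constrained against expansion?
(a) Free thermal strain ε_th = α·ΔT = (9 × 10⁻⁶) × 144 = 0.001296
(b) Fully constrained, the expansion is suppressed, so σ = -E·α·ΔT. Convert E = 110 GPa = 1.1 × 10¹¹ Pa.
  σ = -(1.1 × 10¹¹) × (9 × 10⁻⁶) × 144 = -1.426 × 10⁸ Pa = -142.6 MPa (compressive)
Final answer: (a) ε_th = 0.001296, (b) σ = -142.6 MPa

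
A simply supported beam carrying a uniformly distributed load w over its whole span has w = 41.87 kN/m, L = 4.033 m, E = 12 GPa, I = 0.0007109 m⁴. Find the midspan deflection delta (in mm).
Model: a simply supported beam carrying a uniformly distributed load w over its whole span, so delta = (5·w·L^4) / (384·E·I).
Convert to SI units:
  w = 41.87 kN/m = 41870 N/m
  E = 12 GPa = 1.2 × 10¹⁰ Pa
Substitute:
  delta = (5 × 41870 × 4.033^4) / (384 × (1.2 × 10¹⁰) × 0.0007109)
  delta = 0.01691 m
Convert: delta = 0.01691 m = 16.91 mm
Final answer: delta = 16.91 mm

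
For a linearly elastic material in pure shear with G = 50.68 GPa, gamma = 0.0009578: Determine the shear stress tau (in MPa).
Model: a linearly elastic material in pure shear, so tau = G·gamma.
Convert to SI units:
  G = 50.68 GPa = 5.068 × 10¹⁰ Pa
Substitute:
  tau = (5.068 × 10¹⁰) × 0.0009578
  tau = 4.854 × 10⁷ Pa
Convert: tau = 4.854 × 10⁷ Pa = 48.54 MPa
Final answer: tau = 48.54 MPa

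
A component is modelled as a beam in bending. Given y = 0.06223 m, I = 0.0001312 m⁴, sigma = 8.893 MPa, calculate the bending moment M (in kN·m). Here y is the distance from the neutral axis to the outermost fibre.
Model: a beam in bending, so sigma = (M·y) / I.
Solve for M: M = (sigma·I) / y.
Convert to SI units:
  sigma = 8.893 MPa = 8.893 × 10⁶ Pa
Substitute:
  M = ((8.893 × 10⁶) × 0.0001312) / 0.06223
  M = 18750 N·m
Convert: M = 18750 N·m = 18.75 kN·m
Final answer: M = 18.75 kN·m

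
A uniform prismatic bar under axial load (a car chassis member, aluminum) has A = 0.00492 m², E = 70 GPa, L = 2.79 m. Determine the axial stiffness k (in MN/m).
Model: a uniform prismatic bar under axial load, so k = (A·E) / L.
Convert to SI units:
  E = 70 GPa = 7 × 10¹⁰ Pa
Substitute:
  k = (0.00492 × (7 × 10¹⁰)) / 2.79
  k = 1.234 × 10⁸ N/m
Convert: k = 1.234 × 10⁸ N/m = 123.4 MN/m
Final answer: k = 123.4 MN/m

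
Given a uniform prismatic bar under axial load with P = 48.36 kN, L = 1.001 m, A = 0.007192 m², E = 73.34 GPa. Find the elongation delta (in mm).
Model: a uniform prismatic bar under axial load, so delta = (P·L) / (A·E).
Convert to SI units:
  P = 48.36 kN = 48360 N
  E = 73.34 GPa = 7.334 × 10¹⁰ Pa
Substitute:
  delta = (48360 × 1.001) / (0.007192 × (7.334 × 10¹⁰))
  delta = 9.178 × 10⁻⁵ m
Convert: delta = 9.178 × 10⁻⁵ m = 0.09178 mm
Final answer: delta = 0.09178 mm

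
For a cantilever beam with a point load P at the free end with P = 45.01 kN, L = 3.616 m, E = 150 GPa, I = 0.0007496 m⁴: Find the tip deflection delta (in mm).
Model: a cantilever beam with a point load P at the free end, so delta = (P·L^3) / (3·E·I).
Convert to SI units:
  P = 45.01 kN = 45010 N
  E = 150 GPa = 1.5 × 10¹¹ Pa
Substitute:
  delta = (45010 × 3.616^3) / (3 × (1.5 × 10¹¹) × 0.0007496)
  delta = 0.006309 m
Convert: delta = 0.006309 m = 6.309 mm
Final answer: delta = 6.309 mm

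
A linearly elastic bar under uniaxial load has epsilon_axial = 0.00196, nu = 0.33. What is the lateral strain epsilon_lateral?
Model: a linearly elastic bar under uniaxial load, so epsilon_lateral = -nu·epsilon_axial.
Substitute:
  epsilon_lateral = -(0.33 × 0.00196)
  epsilon_lateral = -0.0006468
Final answer: epsilon_lateral = -0.0006468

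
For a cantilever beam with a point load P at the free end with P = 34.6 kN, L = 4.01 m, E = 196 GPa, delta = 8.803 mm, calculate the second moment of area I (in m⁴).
Model: a cantilever beam with a point load P at the free end, so delta = (P·L^3) / (3·E·I).
Solve for I: I = (P·L^3) / (3·delta·E).
Convert to SI units:
  P = 34.6 kN = 34600 N
  E = 196 GPa = 1.96 × 10¹¹ Pa
  delta = 8.803 mm = 0.008803 m
Substitute:
  I = (34600 × 4.01^3) / (3 × 0.008803 × (1.96 × 10¹¹))
  I = 0.000431 m⁴
Final answer: I = 0.000431 m⁴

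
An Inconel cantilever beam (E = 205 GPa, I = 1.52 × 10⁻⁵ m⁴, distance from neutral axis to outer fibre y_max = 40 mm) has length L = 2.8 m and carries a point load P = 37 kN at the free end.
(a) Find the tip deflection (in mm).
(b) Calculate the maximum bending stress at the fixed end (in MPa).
(a) Tip deflection of a cantilever with an end point load: δ = P·L^3 / (3·E·I). Convert P = 37 kN = 37000 N, E = 205 GPa = 2.05 × 10¹¹ Pa.
  δ = (37000 × 2.8^3) / (3 × (2.05 × 10¹¹) × (1.52 × 10⁻⁵)) = 0.08689 m = 86.89 mm
(b) Maximum bending moment at the fixed end: M = P·L = 37000 × 2.8 = 103600 N·m. Convert y_max = 40 mm = 0.04 m.
  σ = M·y_max / I = (103600 × 0.04) / (1.52 × 10⁻⁵) = 2.726 × 10⁸ Pa = 272.6 MPa
Final answer: (a) δ = 86.89 mm, (b) σ = 272.6 MPa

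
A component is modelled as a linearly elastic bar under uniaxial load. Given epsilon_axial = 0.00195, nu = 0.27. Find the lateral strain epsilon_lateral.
Model: a linearly elastic bar under uniaxial load, so epsilon_lateral = -nu·epsilon_axial.
Substitute:
  epsilon_lateral = -(0.27 × 0.00195)
  epsilon_lateral = -0.0005265
Final answer: epsilon_lateral = -0.0005265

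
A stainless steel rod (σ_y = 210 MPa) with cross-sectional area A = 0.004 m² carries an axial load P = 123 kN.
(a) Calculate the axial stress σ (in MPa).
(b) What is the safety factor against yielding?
(a) Axial stress σ = P/A. Convert P = 123 kN = 123000 N.
  σ = 123000 / 0.004 = 3.075 × 10⁷ Pa = 30.75 MPa
(b) Safety factor SF = σ_y/σ = 210 / 30.75 = 6.829
Final answer: (a) σ = 30.75 MPa, (b) SF = 6.829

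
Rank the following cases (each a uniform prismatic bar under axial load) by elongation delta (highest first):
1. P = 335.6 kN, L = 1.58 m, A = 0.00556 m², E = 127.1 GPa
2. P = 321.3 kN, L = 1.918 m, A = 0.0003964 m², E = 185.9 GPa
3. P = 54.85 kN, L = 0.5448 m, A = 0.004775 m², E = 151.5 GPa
Model: a uniform prismatic bar under axial load, so delta = (P·L) / (A·E) (SI units).
  Case 1: delta = (335600 × 1.58) / (0.00556 × (1.271 × 10¹¹)) = 0.0007503 m = 0.7503 mm
  Case 2: delta = (321300 × 1.918) / (0.0003964 × (1.859 × 10¹¹)) = 0.008363 m = 8.363 mm
  Case 3: delta = (54850 × 0.5448) / (0.004775 × (1.515 × 10¹¹)) = 4.131 × 10⁻⁵ m = 0.04131 mm
Ordering: 8.363 mm (case 2) > 0.7503 mm (case 1) > 0.04131 mm (case 3)
Final answer: 2, 1, 3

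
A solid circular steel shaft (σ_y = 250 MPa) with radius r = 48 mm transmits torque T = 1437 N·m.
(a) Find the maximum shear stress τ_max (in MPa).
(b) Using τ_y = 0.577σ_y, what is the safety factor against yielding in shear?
(a) For a solid circular shaft, τ_max = T·r/J with J = π·r^4/2, i.e. τ_max = 2·T / (π·r^3). Convert r = 48 mm = 0.048 m.
  τ_max = (2 × 1437) / (π × 0.048^3) = 8.272 × 10⁶ Pa = 8.272 MPa
(b) τ_y = 0.577 × 250 = 144.25 MPa
  SF = τ_y/τ_max = 144.25 / 8.272 = 17.44
Final answer: (a) τ_max = 8.272 MPa, (b) SF = 17.44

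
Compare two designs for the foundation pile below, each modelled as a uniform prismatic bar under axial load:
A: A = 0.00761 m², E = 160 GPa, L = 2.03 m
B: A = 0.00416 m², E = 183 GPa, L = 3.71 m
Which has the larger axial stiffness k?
Model: a uniform prismatic bar under axial load, so k = (A·E) / L (SI units).
  A: k = (0.00761 × (1.6 × 10¹¹)) / 2.03 = 5.998 × 10⁸ N/m = 599.8 MN/m
  B: k = (0.00416 × (1.83 × 10¹¹)) / 3.71 = 2.052 × 10⁸ N/m = 205.2 MN/m
599.8 MN/m > 205.2 MN/m, so A is larger.
Final answer: A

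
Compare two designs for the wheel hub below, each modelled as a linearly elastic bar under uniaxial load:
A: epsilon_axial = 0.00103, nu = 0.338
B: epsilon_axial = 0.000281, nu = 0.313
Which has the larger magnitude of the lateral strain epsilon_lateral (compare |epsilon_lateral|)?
Model: a linearly elastic bar under uniaxial load, so epsilon_lateral = -nu·epsilon_axial (SI units).
  A: epsilon_lateral = -(0.338 × 0.00103) = -0.0003481
  B: epsilon_lateral = -(0.313 × 0.000281) = -8.795 × 10⁻⁵
|epsilon_lateral|: A = 0.0003481, B = 8.795 × 10⁻⁵, so A is larger in magnitude.
Final answer: A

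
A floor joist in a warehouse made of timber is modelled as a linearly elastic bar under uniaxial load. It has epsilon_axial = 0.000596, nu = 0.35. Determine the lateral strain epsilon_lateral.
Model: a linearly elastic bar under uniaxial load, so epsilon_lateral = -nu·epsilon_axial.
Substitute:
  epsilon_lateral = -(0.35 × 0.000596)
  epsilon_lateral = -0.0002086
Final answer: epsilon_lateral = -0.0002086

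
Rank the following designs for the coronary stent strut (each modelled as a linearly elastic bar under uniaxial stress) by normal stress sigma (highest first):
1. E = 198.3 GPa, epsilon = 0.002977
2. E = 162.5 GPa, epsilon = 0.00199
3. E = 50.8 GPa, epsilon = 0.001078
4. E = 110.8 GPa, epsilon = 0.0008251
Model: a linearly elastic bar under uniaxial stress, so sigma = E·epsilon (SI units).
  Case 1: sigma = (1.983 × 10¹¹) × 0.002977 = 5.903 × 10⁸ Pa = 590.3 MPa
  Case 2: sigma = (1.625 × 10¹¹) × 0.00199 = 3.234 × 10⁸ Pa = 323.4 MPa
  Case 3: sigma = (5.08 × 10¹⁰) × 0.001078 = 5.476 × 10⁷ Pa = 54.76 MPa
  Case 4: sigma = (1.108 × 10¹¹) × 0.0008251 = 9.142 × 10⁷ Pa = 91.42 MPa
Ordering: 590.3 MPa (case 1) > 323.4 MPa (case 2) > 91.42 MPa (case 4) > 54.76 MPa (case 3)
Final answer: 1, 2, 4, 3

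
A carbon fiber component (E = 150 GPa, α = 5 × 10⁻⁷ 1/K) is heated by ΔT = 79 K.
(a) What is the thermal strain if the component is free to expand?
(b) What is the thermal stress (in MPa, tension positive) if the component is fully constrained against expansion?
(a) Free thermal strain ε_th = α·ΔT = (5 × 10⁻⁷) × 79 = 3.95 × 10⁻⁵
(b) Fully constrained, the expansion is suppressed, so σ = -E·α·ΔT. Convert E = 150 GPa = 1.5 × 10¹¹ Pa.
  σ = -(1.5 × 10¹¹) × (5 × 10⁻⁷) × 79 = -5.925 × 10⁶ Pa = -5.925 MPa (compressive)
Final answer: (a) ε_th = 3.95 × 10⁻⁵, (b) σ = -5.925 MPa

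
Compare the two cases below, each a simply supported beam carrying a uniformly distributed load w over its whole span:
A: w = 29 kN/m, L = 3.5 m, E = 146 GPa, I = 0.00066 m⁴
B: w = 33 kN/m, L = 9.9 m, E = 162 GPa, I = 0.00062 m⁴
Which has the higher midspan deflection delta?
Model: a simply supported beam carrying a uniformly distributed load w over its whole span, so delta = (5·w·L^4) / (384·E·I) (SI units).
  A: delta = (5 × 29000 × 3.5^4) / (384 × (1.46 × 10¹¹) × 0.00066) = 0.000588 m = 0.588 mm
  B: delta = (5 × 33000 × 9.9^4) / (384 × (1.62 × 10¹¹) × 0.00062) = 0.04109 m = 41.09 mm
41.09 mm > 0.588 mm, so B is larger.
Final answer: B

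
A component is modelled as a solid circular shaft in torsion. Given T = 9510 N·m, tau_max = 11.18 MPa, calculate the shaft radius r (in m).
Model: a solid circular shaft in torsion, so tau_max = (2·T) / (π·r^3).
Solve for r: r = ((2·T) / (π·tau_max))^(1/3).
Convert to SI units:
  tau_max = 11.18 MPa = 1.118 × 10⁷ Pa
Substitute:
  r = ((2 × 9510) / (π × (1.118 × 10⁷)))^(1/3)
  r = 0.08151 m
Final answer: r = 0.08151 m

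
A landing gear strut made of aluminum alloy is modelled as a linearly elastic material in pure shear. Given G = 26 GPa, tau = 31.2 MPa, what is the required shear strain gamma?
Model: a linearly elastic material in pure shear, so tau = G·gamma.
Solve for gamma: gamma = tau / G.
Convert to SI units:
  G = 26 GPa = 2.6 × 10¹⁰ Pa
  tau = 31.2 MPa = 3.12 × 10⁷ Pa
Substitute:
  gamma = (3.12 × 10⁷) / (2.6 × 10¹⁰)
  gamma = 0.0012
Final answer: gamma = 0.0012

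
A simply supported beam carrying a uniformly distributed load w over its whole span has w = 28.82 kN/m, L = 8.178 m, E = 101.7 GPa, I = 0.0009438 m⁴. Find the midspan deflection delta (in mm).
Model: a simply supported beam carrying a uniformly distributed load w over its whole span, so delta = (5·w·L^4) / (384·E·I).
Convert to SI units:
  w = 28.82 kN/m = 28820 N/m
  E = 101.7 GPa = 1.017 × 10¹¹ Pa
Substitute:
  delta = (5 × 28820 × 8.178^4) / (384 × (1.017 × 10¹¹) × 0.0009438)
  delta = 0.01749 m
Convert: delta = 0.01749 m = 17.49 mm
Final answer: delta = 17.49 mm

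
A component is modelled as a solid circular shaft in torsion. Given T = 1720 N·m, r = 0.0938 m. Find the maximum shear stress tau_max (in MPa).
Model: a solid circular shaft in torsion, so tau_max = (2·T) / (π·r^3).
Substitute:
  tau_max = (2 × 1720) / (π × 0.0938^3)
  tau_max = 1.327 × 10⁶ Pa
Convert: tau_max = 1.327 × 10⁶ Pa = 1.327 MPa
Final answer: tau_max = 1.327 MPa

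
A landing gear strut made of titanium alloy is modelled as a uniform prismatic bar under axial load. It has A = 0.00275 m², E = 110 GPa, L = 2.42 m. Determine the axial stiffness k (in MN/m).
Model: a uniform prismatic bar under axial load, so k = (A·E) / L.
Convert to SI units:
  E = 110 GPa = 1.1 × 10¹¹ Pa
Substitute:
  k = (0.00275 × (1.1 × 10¹¹)) / 2.42
  k = 1.25 × 10⁸ N/m
Convert: k = 1.25 × 10⁸ N/m = 125 MN/m
Final answer: k = 125 MN/m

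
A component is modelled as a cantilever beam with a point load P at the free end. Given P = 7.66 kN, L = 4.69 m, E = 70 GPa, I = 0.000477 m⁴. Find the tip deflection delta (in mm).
Model: a cantilever beam with a point load P at the free end, so delta = (P·L^3) / (3·E·I).
Convert to SI units:
  P = 7.66 kN = 7660 N
  E = 70 GPa = 7 × 10¹⁰ Pa
Substitute:
  delta = (7660 × 4.69^3) / (3 × (7 × 10¹⁰) × 0.000477)
  delta = 0.007889 m
Convert: delta = 0.007889 m = 7.889 mm
Final answer: delta = 7.889 mm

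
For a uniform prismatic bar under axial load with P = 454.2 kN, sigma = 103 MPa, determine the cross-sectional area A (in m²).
Model: a uniform prismatic bar under axial load, so sigma = P / A.
Solve for A: A = P / sigma.
Convert to SI units:
  P = 454.2 kN = 454200 N
  sigma = 103 MPa = 1.03 × 10⁸ Pa
Substitute:
  A = 454200 / (1.03 × 10⁸)
  A = 0.00441 m²
Final answer: A = 0.00441 m²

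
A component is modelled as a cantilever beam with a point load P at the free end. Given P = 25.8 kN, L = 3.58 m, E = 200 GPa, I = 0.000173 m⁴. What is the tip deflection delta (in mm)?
Model: a cantilever beam with a point load P at the free end, so delta = (P·L^3) / (3·E·I).
Convert to SI units:
  P = 25.8 kN = 25800 N
  E = 200 GPa = 2 × 10¹¹ Pa
Substitute:
  delta = (25800 × 3.58^3) / (3 × (2 × 10¹¹) × 0.000173)
  delta = 0.0114 m
Convert: delta = 0.0114 m = 11.4 mm
Final answer: delta = 11.4 mm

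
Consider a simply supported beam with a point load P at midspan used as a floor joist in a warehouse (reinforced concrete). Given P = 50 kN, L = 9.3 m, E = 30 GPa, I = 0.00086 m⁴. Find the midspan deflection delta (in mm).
Model: a simply supported beam with a point load P at midspan, so delta = (P·L^3) / (48·E·I).
Convert to SI units:
  P = 50 kN = 50000 N
  E = 30 GPa = 3 × 10¹⁰ Pa
Substitute:
  delta = (50000 × 9.3^3) / (48 × (3 × 10¹⁰) × 0.00086)
  delta = 0.03248 m
Convert: delta = 0.03248 m = 32.48 mm
Final answer: delta = 32.48 mm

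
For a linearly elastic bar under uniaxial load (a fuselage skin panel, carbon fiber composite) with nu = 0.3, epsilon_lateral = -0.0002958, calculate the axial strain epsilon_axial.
Model: a linearly elastic bar under uniaxial load, so epsilon_lateral = -nu·epsilon_axial.
Solve for epsilon_axial: epsilon_axial = -epsilon_lateral / nu.
Substitute:
  epsilon_axial = -(-0.0002958) / 0.3
  epsilon_axial = 0.000986
Final answer: epsilon_axial = 0.000986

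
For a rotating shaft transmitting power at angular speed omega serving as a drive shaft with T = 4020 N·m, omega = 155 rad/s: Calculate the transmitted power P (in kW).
Model: a rotating shaft transmitting power at angular speed omega, so P = T·omega.
Substitute:
  P = 4020 × 155
  P = 623100 W
Convert: P = 623100 W = 623.1 kW
Final answer: P = 623.1 kW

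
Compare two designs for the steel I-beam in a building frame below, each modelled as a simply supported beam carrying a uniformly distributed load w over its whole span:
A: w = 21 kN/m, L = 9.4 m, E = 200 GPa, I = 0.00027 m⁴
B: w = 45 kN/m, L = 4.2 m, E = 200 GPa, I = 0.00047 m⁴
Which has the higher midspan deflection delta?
Model: a simply supported beam carrying a uniformly distributed load w over its whole span, so delta = (5·w·L^4) / (384·E·I) (SI units).
  A: delta = (5 × 21000 × 9.4^4) / (384 × (2 × 10¹¹) × 0.00027) = 0.03953 m = 39.53 mm
  B: delta = (5 × 45000 × 4.2^4) / (384 × (2 × 10¹¹) × 0.00047) = 0.00194 m = 1.94 mm
39.53 mm > 1.94 mm, so A is larger.
Final answer: A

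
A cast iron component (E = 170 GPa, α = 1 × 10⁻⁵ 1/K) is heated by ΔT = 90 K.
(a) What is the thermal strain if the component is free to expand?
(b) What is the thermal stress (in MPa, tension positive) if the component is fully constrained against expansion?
(a) Free thermal strain ε_th = α·ΔT = (1 × 10⁻⁵) × 90 = 0.0009
(b) Fully constrained, the expansion is suppressed, so σ = -E·α·ΔT. Convert E = 170 GPa = 1.7 × 10¹¹ Pa.
  σ = -(1.7 × 10¹¹) × (1 × 10⁻⁵) × 90 = -1.53 × 10⁸ Pa = -153 MPa (compressive)
Final answer: (a) ε_th = 0.0009, (b) σ = -153 MPa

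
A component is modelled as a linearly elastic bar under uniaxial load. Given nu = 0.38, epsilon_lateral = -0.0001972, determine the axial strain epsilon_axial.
Model: a linearly elastic bar under uniaxial load, so epsilon_lateral = -nu·epsilon_axial.
Solve for epsilon_axial: epsilon_axial = -epsilon_lateral / nu.
Substitute:
  epsilon_axial = -(-0.0001972) / 0.38
  epsilon_axial = 0.0005189
Final answer: epsilon_axial = 0.0005189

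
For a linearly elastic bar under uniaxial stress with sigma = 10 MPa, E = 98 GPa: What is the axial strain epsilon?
Model: a linearly elastic bar under uniaxial stress, so epsilon = sigma / E.
Convert to SI units:
  sigma = 10 MPa = 1 × 10⁷ Pa
  E = 98 GPa = 9.8 × 10¹⁰ Pa
Substitute:
  epsilon = (1 × 10⁷) / (9.8 × 10¹⁰)
  epsilon = 0.000102
Final answer: epsilon = 0.000102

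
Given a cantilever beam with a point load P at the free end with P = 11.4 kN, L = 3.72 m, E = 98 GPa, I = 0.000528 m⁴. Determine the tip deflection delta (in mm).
Model: a cantilever beam with a point load P at the free end, so delta = (P·L^3) / (3·E·I).
Convert to SI units:
  P = 11.4 kN = 11400 N
  E = 98 GPa = 9.8 × 10¹⁰ Pa
Substitute:
  delta = (11400 × 3.72^3) / (3 × (9.8 × 10¹⁰) × 0.000528)
  delta = 0.003781 m
Convert: delta = 0.003781 m = 3.781 mm
Final answer: delta = 3.781 mm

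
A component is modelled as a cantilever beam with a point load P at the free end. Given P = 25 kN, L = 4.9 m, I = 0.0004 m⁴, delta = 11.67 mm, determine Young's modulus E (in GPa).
Model: a cantilever beam with a point load P at the free end, so delta = (P·L^3) / (3·E·I).
Solve for E: E = (P·L^3) / (3·delta·I).
Convert to SI units:
  P = 25 kN = 25000 N
  delta = 11.67 mm = 0.01167 m
Substitute:
  E = (25000 × 4.9^3) / (3 × 0.01167 × 0.0004)
  E = 2.1 × 10¹¹ Pa
Convert: E = 2.1 × 10¹¹ Pa = 210 GPa
Final answer: E = 210 GPa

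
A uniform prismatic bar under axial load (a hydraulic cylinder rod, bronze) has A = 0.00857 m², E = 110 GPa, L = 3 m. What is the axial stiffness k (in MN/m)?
Model: a uniform prismatic bar under axial load, so k = (A·E) / L.
Convert to SI units:
  E = 110 GPa = 1.1 × 10¹¹ Pa
Substitute:
  k = (0.00857 × (1.1 × 10¹¹)) / 3
  k = 3.142 × 10⁸ N/m
Convert: k = 3.142 × 10⁸ N/m = 314.2 MN/m
Final answer: k = 314.2 MN/m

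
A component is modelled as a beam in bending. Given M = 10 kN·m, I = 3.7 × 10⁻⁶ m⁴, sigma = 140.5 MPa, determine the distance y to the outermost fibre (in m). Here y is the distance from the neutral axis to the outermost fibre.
Model: a beam in bending, so sigma = (M·y) / I.
Solve for y: y = (sigma·I) / M.
Convert to SI units:
  M = 10 kN·m = 10000 N·m
  sigma = 140.5 MPa = 1.405 × 10⁸ Pa
Substitute:
  y = ((1.405 × 10⁸) × (3.7 × 10⁻⁶)) / 10000
  y = 0.05199 m
Final answer: y = 0.05199 m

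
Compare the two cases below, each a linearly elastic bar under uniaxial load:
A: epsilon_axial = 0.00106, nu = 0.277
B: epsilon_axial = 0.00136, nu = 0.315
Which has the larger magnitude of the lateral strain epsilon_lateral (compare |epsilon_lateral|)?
Model: a linearly elastic bar under uniaxial load, so epsilon_lateral = -nu·epsilon_axial (SI units).
  A: epsilon_lateral = -(0.277 × 0.00106) = -0.0002936
  B: epsilon_lateral = -(0.315 × 0.00136) = -0.0004284
|epsilon_lateral|: A = 0.0002936, B = 0.0004284, so B is larger in magnitude.
Final answer: B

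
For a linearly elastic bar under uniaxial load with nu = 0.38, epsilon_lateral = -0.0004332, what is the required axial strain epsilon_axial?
Model: a linearly elastic bar under uniaxial load, so epsilon_lateral = -nu·epsilon_axial.
Solve for epsilon_axial: epsilon_axial = -epsilon_lateral / nu.
Substitute:
  epsilon_axial = -(-0.0004332) / 0.38
  epsilon_axial = 0.00114
Final answer: epsilon_axial = 0.00114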